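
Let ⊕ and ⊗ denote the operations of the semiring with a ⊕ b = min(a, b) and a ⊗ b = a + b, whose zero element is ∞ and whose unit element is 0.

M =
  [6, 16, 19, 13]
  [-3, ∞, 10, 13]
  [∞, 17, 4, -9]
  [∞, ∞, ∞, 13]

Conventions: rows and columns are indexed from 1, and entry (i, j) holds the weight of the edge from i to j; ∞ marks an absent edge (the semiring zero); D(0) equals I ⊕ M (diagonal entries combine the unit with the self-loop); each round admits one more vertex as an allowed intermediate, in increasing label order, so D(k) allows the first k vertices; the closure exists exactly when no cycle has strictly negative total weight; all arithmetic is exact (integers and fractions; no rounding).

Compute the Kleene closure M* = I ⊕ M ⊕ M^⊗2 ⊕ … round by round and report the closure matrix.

D(0):
  [0, 16, 19, 13]
  [-3, 0, 10, 13]
  [∞, 17, 0, -9]
  [∞, ∞, ∞, 0]
D(1):
  [0, 16, 19, 13]
  [-3, 0, 10, 10]
  [∞, 17, 0, -9]
  [∞, ∞, ∞, 0]
D(2):
  [0, 16, 19, 13]
  [-3, 0, 10, 10]
  [14, 17, 0, -9]
  [∞, ∞, ∞, 0]
D(3):
  [0, 16, 19, 10]
  [-3, 0, 10, 1]
  [14, 17, 0, -9]
  [∞, ∞, ∞, 0]
D(4):
  [0, 16, 19, 10]
  [-3, 0, 10, 1]
  [14, 17, 0, -9]
  [∞, ∞, ∞, 0]
Answer: M* = [[0, 16, 19, 10], [-3, 0, 10, 1], [14, 17, 0, -9], [∞, ∞, ∞, 0]]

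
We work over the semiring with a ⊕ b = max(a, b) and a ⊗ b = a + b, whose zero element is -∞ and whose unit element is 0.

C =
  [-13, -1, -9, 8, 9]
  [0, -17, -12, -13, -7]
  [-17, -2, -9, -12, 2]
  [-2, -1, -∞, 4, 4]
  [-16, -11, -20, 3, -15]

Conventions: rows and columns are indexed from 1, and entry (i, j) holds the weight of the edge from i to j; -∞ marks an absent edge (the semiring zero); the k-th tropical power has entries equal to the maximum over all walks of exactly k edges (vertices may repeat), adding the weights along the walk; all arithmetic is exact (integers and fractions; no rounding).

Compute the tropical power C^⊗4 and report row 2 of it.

C^⊗2:
  [6, 7, -11, 12, 12]
  [-13, -1, -9, 8, 9]
  [-2, -9, -14, 5, -7]
  [2, 3, -11, 8, 8]
  [1, 2, -23, 7, 7]
C^⊗3:
  [10, 11, -3, 16, 16]
  [6, 7, -11, 12, 12]
  [3, 4, -11, 9, 9]
  [6, 7, -7, 12, 12]
  [5, 6, -8, 11, 11]
C^⊗4:
  [14, 15, 1, 20, 20]
  [10, 11, -3, 16, 16]
  [7, 8, -6, 13, 13]
  [10, 11, -3, 16, 16]
  [9, 10, -4, 15, 15]
Answer: row 2 of C^⊗4 = [10, 11, -3, 16, 16]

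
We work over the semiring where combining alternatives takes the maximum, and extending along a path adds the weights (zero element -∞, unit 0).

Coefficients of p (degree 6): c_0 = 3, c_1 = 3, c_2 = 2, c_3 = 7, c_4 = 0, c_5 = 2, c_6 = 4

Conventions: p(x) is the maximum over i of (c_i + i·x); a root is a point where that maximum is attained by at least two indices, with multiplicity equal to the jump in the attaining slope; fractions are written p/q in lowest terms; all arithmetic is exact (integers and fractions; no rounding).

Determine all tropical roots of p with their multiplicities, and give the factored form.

hull edge (i=0, c=3) to (i=3, c=7): slope 4/3, span 3
hull edge (i=3, c=7) to (i=6, c=4): slope -1, span 3
Factored form: p(x) = 4 ⊗ (x ⊕ (-4/3)) ⊗ (x ⊕ (-4/3)) ⊗ (x ⊕ (-4/3)) ⊗ (x ⊕ 1) ⊗ (x ⊕ 1) ⊗ (x ⊕ 1)
Answer: roots = -4/3 (mult 3), 1 (mult 3)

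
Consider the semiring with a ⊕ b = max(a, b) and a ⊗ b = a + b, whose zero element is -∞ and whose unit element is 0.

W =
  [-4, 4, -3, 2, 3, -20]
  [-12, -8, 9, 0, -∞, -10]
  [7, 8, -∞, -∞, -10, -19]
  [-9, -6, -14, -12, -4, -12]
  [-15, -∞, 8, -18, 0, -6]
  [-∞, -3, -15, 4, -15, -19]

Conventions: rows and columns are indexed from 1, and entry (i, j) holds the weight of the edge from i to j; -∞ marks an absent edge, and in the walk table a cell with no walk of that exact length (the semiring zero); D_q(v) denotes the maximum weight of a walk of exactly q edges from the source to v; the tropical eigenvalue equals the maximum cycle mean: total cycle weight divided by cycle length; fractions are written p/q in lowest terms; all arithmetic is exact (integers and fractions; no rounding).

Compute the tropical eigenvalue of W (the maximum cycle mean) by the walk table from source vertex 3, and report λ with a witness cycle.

q=0: [-∞, -∞, 0, -∞, -∞, -∞]
q=1: [7, 8, -∞, -∞, -10, -19]
q=2: [3, 11, 17, 9, 10, -2]
q=3: [24, 25, 20, 11, 10, 4]
q=4: [27, 28, 34, 26, 27, 15]
q=5: [41, 42, 37, 29, 30, 21]
q=6: [44, 45, 51, 43, 44, 32]
Optimal cycle mean attained by: cycle 2->3->2, total 9 + 8, length 2.
Answer: λ = 17/2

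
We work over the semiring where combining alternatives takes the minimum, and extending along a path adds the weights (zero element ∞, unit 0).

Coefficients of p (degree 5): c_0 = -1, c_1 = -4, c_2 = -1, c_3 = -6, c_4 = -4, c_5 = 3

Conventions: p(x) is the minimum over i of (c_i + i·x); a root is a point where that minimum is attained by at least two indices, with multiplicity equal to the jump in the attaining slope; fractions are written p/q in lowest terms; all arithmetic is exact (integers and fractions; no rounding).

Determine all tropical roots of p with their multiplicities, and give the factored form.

hull edge (i=0, c=-1) to (i=1, c=-4): slope -3, span 1
hull edge (i=1, c=-4) to (i=3, c=-6): slope -1, span 2
hull edge (i=3, c=-6) to (i=4, c=-4): slope 2, span 1
hull edge (i=4, c=-4) to (i=5, c=3): slope 7, span 1
Factored form: p(x) = 3 ⊗ (x ⊕ (-7)) ⊗ (x ⊕ (-2)) ⊗ (x ⊕ 1) ⊗ (x ⊕ 1) ⊗ (x ⊕ 3)
Answer: roots = -7 (mult 1), -2 (mult 1), 1 (mult 2), 3 (mult 1)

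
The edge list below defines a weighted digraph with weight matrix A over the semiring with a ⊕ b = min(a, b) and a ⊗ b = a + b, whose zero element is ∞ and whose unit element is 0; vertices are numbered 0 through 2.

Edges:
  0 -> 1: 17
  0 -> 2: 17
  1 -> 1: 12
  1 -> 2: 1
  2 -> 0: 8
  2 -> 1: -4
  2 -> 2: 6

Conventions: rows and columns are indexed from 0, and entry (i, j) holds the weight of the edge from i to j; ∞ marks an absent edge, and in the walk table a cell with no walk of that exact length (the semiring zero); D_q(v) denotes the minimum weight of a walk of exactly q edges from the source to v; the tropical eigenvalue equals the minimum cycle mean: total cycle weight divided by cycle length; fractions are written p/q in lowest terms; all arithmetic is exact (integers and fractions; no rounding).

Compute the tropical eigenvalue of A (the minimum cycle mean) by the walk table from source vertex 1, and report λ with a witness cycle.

q=0: [∞, 0, ∞]
q=1: [∞, 12, 1]
q=2: [9, -3, 7]
q=3: [15, 3, -2]
Optimal cycle mean attained by: cycle 1->2->1, total 1 + (-4), length 2.
Answer: λ = -3/2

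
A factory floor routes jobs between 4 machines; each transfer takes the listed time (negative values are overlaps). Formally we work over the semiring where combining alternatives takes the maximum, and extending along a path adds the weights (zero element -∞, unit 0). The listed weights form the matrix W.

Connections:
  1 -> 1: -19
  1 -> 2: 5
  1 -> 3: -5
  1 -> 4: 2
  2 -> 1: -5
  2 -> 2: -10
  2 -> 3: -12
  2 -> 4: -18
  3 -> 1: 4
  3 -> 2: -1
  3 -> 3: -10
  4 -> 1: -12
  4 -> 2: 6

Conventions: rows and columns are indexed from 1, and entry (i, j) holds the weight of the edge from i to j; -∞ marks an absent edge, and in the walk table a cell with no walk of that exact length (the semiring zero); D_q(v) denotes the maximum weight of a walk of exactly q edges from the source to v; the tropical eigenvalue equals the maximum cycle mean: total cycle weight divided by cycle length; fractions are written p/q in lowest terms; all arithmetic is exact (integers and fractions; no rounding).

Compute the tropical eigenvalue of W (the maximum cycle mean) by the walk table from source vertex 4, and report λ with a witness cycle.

q=0: [-∞, -∞, -∞, 0]
q=1: [-12, 6, -∞, -∞]
q=2: [1, -4, -6, -10]
q=3: [-2, 6, -4, 3]
q=4: [1, 9, -6, 0]
Optimal cycle mean attained by: cycle 1->4->2->1, total 2 + 6 + (-5), length 3.
Answer: λ = 1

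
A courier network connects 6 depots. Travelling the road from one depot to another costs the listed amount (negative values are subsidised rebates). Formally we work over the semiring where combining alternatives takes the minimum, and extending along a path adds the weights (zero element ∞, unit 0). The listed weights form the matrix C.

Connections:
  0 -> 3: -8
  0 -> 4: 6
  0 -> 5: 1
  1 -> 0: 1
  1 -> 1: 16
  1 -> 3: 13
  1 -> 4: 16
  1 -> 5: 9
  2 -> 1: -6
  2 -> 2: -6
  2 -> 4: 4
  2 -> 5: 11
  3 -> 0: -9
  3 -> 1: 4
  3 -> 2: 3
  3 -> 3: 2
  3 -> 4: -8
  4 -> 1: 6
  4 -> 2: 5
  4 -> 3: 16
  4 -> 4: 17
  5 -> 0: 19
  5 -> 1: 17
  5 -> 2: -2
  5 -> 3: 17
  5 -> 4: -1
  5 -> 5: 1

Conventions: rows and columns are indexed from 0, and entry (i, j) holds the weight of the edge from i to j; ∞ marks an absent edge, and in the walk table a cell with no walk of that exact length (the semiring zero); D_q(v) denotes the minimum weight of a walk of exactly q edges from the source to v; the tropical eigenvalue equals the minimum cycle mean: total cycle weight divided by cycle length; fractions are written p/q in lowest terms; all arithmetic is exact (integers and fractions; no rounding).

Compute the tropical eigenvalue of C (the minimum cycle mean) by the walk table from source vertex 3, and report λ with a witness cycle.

q=0: [∞, ∞, ∞, 0, ∞, ∞]
q=1: [-9, 4, 3, 2, -8, ∞]
q=2: [-7, -3, -3, -17, -6, -8]
q=3: [-26, -13, -14, -15, -25, -7]
q=4: [-24, -20, -20, -34, -23, -25]
q=5: [-43, -30, -31, -32, -42, -24]
q=6: [-41, -37, -37, -51, -40, -42]
Optimal cycle mean attained by: cycle 0->3->0, total (-8) + (-9), length 2.
Answer: λ = -17/2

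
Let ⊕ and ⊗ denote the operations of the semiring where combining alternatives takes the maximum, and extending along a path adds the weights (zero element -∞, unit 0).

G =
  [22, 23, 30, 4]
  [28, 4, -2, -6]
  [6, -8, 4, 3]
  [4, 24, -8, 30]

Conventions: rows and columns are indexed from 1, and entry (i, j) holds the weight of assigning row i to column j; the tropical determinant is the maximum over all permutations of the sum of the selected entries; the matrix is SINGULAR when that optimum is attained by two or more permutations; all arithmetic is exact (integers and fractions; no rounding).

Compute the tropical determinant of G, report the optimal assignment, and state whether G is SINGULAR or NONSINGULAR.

σ = (1, 2, 3, 4): 22 + 4 + 4 + 30 = 60
σ = (1, 2, 4, 3): 22 + 4 + 3 + (-8) = 21
σ = (1, 3, 2, 4): 22 + (-2) + (-8) + 30 = 42
σ = (1, 3, 4, 2): 22 + (-2) + 3 + 24 = 47
σ = (1, 4, 2, 3): 22 + (-6) + (-8) + (-8) = 0
σ = (1, 4, 3, 2): 22 + (-6) + 4 + 24 = 44
σ = (2, 1, 3, 4): 23 + 28 + 4 + 30 = 85
σ = (2, 1, 4, 3): 23 + 28 + 3 + (-8) = 46
σ = (2, 3, 1, 4): 23 + (-2) + 6 + 30 = 57
σ = (2, 3, 4, 1): 23 + (-2) + 3 + 4 = 28
σ = (2, 4, 1, 3): 23 + (-6) + 6 + (-8) = 15
σ = (2, 4, 3, 1): 23 + (-6) + 4 + 4 = 25
σ = (3, 1, 2, 4): 30 + 28 + (-8) + 30 = 80
σ = (3, 1, 4, 2): 30 + 28 + 3 + 24 = 85
σ = (3, 2, 1, 4): 30 + 4 + 6 + 30 = 70
σ = (3, 2, 4, 1): 30 + 4 + 3 + 4 = 41
σ = (3, 4, 1, 2): 30 + (-6) + 6 + 24 = 54
σ = (3, 4, 2, 1): 30 + (-6) + (-8) + 4 = 20
σ = (4, 1, 2, 3): 4 + 28 + (-8) + (-8) = 16
σ = (4, 1, 3, 2): 4 + 28 + 4 + 24 = 60
σ = (4, 2, 1, 3): 4 + 4 + 6 + (-8) = 6
σ = (4, 2, 3, 1): 4 + 4 + 4 + 4 = 16
σ = (4, 3, 1, 2): 4 + (-2) + 6 + 24 = 32
σ = (4, 3, 2, 1): 4 + (-2) + (-8) + 4 = -2
Optimal value attained by: σ = (2, 1, 3, 4).
Answer: det⊕(G) = 85; verdict: SINGULAR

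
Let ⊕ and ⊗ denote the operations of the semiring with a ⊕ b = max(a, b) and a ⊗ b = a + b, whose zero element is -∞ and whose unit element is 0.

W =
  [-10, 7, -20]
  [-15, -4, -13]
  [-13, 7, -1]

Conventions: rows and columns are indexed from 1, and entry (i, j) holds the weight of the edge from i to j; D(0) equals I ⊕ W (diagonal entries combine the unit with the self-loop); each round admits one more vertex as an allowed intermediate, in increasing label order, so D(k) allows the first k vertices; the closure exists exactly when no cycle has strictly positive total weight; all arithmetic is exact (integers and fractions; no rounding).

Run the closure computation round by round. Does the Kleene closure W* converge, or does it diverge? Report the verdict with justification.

D(0):
  [0, 7, -20]
  [-15, 0, -13]
  [-13, 7, 0]
D(1):
  [0, 7, -20]
  [-15, 0, -13]
  [-13, 7, 0]
D(2):
  [0, 7, -6]
  [-15, 0, -13]
  [-8, 7, 0]
D(3):
  [0, 7, -6]
  [-15, 0, -13]
  [-8, 7, 0]
Key observation: every diagonal entry stays at the unit through all rounds, so no improving cycle exists.
Answer: CONVERGES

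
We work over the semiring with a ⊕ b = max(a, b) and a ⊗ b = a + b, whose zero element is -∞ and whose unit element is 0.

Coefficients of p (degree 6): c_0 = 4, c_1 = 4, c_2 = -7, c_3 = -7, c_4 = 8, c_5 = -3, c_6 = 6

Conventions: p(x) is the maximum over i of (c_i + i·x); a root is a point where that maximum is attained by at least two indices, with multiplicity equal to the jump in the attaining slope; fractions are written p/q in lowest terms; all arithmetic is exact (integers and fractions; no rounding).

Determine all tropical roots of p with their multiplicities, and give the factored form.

hull edge (i=0, c=4) to (i=4, c=8): slope 1, span 4
hull edge (i=4, c=8) to (i=6, c=6): slope -1, span 2
Factored form: p(x) = 6 ⊗ (x ⊕ (-1)) ⊗ (x ⊕ (-1)) ⊗ (x ⊕ (-1)) ⊗ (x ⊕ (-1)) ⊗ (x ⊕ 1) ⊗ (x ⊕ 1)
Answer: roots = -1 (mult 4), 1 (mult 2)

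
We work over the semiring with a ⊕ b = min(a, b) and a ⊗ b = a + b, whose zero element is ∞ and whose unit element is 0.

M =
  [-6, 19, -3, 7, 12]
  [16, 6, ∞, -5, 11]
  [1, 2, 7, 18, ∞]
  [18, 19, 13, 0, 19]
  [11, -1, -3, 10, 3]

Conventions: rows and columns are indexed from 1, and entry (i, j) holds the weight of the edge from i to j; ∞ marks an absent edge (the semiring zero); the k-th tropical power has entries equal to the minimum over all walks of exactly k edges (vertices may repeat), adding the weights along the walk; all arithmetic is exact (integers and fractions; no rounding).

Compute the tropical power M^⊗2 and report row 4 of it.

M^⊗2:
  [-12, -1, -9, 1, 6]
  [10, 10, 8, -5, 14]
  [-5, 8, -2, -3, 13]
  [12, 15, 13, 0, 19]
  [-2, -1, 0, -6, 6]
Answer: row 4 of M^⊗2 = [12, 15, 13, 0, 19]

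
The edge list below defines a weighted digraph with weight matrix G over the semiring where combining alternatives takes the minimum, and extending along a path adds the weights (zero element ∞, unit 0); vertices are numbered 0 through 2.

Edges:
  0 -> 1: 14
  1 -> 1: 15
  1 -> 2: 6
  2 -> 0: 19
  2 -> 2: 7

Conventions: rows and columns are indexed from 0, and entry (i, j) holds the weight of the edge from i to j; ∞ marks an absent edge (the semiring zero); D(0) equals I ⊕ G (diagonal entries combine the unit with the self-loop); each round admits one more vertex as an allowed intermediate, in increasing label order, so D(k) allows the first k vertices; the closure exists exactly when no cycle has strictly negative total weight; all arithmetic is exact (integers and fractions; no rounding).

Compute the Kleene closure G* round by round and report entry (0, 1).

D(0):
  [0, 14, ∞]
  [∞, 0, 6]
  [19, ∞, 0]
D(1):
  [0, 14, ∞]
  [∞, 0, 6]
  [19, 33, 0]
D(2):
  [0, 14, 20]
  [∞, 0, 6]
  [19, 33, 0]
D(3):
  [0, 14, 20]
  [25, 0, 6]
  [19, 33, 0]
Answer: G*[0][1] = 14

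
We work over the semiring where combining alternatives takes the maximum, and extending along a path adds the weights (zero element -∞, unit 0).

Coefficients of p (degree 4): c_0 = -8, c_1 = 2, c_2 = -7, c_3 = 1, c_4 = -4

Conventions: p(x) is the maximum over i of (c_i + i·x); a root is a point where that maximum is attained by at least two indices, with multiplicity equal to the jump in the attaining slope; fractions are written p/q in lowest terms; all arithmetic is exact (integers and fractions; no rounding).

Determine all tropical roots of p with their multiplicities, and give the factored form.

hull edge (i=0, c=-8) to (i=1, c=2): slope 10, span 1
hull edge (i=1, c=2) to (i=3, c=1): slope -1/2, span 2
hull edge (i=3, c=1) to (i=4, c=-4): slope -5, span 1
Factored form: p(x) = -4 ⊗ (x ⊕ (-10)) ⊗ (x ⊕ 1/2) ⊗ (x ⊕ 1/2) ⊗ (x ⊕ 5)
Answer: roots = -10 (mult 1), 1/2 (mult 2), 5 (mult 1)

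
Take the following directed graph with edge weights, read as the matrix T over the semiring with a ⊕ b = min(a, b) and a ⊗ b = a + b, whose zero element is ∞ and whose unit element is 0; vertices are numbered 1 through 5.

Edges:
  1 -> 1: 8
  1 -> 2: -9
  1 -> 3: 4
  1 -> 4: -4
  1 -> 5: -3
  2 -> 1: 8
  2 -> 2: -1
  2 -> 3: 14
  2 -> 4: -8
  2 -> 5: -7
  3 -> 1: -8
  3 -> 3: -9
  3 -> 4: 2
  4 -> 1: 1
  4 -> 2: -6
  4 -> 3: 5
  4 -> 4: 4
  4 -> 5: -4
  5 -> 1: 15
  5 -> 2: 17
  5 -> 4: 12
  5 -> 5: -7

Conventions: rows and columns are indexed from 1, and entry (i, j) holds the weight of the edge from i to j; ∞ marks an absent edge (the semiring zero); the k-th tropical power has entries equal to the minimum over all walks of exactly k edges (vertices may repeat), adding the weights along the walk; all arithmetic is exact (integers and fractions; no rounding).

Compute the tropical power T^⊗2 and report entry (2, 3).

T^⊗2:
  [-4, -10, -5, -17, -16]
  [-7, -14, -3, -9, -14]
  [-17, -17, -18, -12, -11]
  [-3, -8, -4, -14, -13]
  [8, 6, 17, 5, -14]
Key observation: the optimum is the walk 2->4->3, with weight (-8) + 5 = -3.
Optimal value attained by: walk 2->4->3.
Answer: (T^⊗2)[2][3] = -3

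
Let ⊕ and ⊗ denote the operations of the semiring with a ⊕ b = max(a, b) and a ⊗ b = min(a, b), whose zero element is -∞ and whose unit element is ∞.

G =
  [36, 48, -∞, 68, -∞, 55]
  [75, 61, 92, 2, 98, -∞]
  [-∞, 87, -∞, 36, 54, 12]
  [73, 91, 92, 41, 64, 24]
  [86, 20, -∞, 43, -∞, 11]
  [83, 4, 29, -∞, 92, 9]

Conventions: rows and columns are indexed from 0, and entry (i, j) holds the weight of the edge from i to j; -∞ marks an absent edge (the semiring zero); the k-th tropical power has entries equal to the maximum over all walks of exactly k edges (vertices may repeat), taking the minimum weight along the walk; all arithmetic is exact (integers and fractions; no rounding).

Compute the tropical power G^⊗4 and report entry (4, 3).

G^⊗2:
  [68, 68, 68, 41, 64, 36]
  [86, 87, 61, 68, 61, 55]
  [75, 61, 87, 43, 87, 24]
  [75, 87, 91, 68, 91, 55]
  [43, 48, 43, 68, 43, 55]
  [86, 48, 9, 68, 29, 55]
G^⊗3:
  [68, 68, 68, 68, 68, 55]
  [75, 68, 87, 68, 87, 55]
  [86, 87, 61, 68, 61, 55]
  [86, 87, 87, 68, 87, 55]
  [68, 68, 68, 43, 64, 43]
  [68, 68, 68, 68, 64, 55]
G^⊗4:
  [68, 68, 68, 68, 68, 55]
  [86, 87, 68, 68, 68, 55]
  [75, 68, 87, 68, 87, 55]
  [86, 87, 87, 68, 87, 55]
  [68, 68, 68, 68, 68, 55]
  [68, 68, 68, 68, 68, 55]
Key observation: the optimum is the walk 4->0->3->0->3, with weight 86 min 68 min 73 min 68 = 68.
Optimal value attained by: walk 4->0->3->0->3.
Answer: (G^⊗4)[4][3] = 68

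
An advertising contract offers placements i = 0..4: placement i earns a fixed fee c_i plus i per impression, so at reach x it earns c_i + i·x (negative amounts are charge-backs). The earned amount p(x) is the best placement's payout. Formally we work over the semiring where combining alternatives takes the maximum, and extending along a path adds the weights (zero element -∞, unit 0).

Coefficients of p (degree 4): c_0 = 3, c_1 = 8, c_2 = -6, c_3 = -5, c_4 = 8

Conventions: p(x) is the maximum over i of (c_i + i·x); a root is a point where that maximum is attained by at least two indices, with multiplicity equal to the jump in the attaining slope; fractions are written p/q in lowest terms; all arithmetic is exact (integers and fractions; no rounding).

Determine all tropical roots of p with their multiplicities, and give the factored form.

hull edge (i=0, c=3) to (i=1, c=8): slope 5, span 1
hull edge (i=1, c=8) to (i=4, c=8): slope 0, span 3
Factored form: p(x) = 8 ⊗ (x ⊕ (-5)) ⊗ (x ⊕ 0) ⊗ (x ⊕ 0) ⊗ (x ⊕ 0)
Answer: roots = -5 (mult 1), 0 (mult 3)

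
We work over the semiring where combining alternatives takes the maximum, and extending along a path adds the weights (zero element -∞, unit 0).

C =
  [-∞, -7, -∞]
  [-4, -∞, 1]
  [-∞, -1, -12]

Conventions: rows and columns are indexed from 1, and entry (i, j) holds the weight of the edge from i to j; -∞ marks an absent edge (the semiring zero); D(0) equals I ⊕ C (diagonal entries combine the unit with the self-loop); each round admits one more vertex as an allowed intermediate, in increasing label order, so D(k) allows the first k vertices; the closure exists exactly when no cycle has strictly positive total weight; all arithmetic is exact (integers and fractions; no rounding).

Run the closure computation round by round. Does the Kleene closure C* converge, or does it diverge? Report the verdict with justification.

D(0):
  [0, -7, -∞]
  [-4, 0, 1]
  [-∞, -1, 0]
D(1):
  [0, -7, -∞]
  [-4, 0, 1]
  [-∞, -1, 0]
D(2):
  [0, -7, -6]
  [-4, 0, 1]
  [-5, -1, 0]
D(3):
  [0, -7, -6]
  [-4, 0, 1]
  [-5, -1, 0]
Key observation: every diagonal entry stays at the unit through all rounds, so no improving cycle exists.
Answer: CONVERGES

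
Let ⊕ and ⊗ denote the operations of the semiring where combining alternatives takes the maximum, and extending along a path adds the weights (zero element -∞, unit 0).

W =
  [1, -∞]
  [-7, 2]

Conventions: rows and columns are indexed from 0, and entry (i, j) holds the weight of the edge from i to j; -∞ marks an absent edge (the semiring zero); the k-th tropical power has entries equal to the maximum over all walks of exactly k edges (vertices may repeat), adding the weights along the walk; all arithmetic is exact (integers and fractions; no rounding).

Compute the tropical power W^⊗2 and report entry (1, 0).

W^⊗2:
  [2, -∞]
  [-5, 4]
Key observation: the optimum is the walk 1->1->0, with weight 2 + (-7) = -5.
Optimal value attained by: walk 1->1->0.
Answer: (W^⊗2)[1][0] = -5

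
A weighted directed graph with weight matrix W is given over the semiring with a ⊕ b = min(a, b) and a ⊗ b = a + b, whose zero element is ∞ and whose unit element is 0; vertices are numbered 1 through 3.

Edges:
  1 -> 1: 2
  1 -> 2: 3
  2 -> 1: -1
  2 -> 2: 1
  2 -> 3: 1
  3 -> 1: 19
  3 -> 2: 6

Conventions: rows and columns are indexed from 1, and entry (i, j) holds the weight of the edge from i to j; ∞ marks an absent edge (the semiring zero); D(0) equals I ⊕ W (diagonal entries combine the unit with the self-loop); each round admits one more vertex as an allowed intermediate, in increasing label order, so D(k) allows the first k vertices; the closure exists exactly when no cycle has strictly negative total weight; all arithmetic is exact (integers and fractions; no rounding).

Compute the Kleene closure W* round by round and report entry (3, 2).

D(0):
  [0, 3, ∞]
  [-1, 0, 1]
  [19, 6, 0]
D(1):
  [0, 3, ∞]
  [-1, 0, 1]
  [19, 6, 0]
D(2):
  [0, 3, 4]
  [-1, 0, 1]
  [5, 6, 0]
D(3):
  [0, 3, 4]
  [-1, 0, 1]
  [5, 6, 0]
Answer: W*[3][2] = 6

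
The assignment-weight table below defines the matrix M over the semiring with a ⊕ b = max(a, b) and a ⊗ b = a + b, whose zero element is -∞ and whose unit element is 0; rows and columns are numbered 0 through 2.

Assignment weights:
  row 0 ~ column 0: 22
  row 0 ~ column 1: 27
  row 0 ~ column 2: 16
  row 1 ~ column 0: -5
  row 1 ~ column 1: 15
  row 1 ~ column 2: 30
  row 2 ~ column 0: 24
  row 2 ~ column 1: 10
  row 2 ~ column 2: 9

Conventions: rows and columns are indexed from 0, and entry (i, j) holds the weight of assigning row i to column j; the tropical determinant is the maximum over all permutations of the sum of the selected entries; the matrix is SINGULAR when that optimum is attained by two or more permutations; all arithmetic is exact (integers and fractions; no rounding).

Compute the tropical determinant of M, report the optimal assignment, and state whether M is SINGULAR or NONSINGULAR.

σ = (0, 1, 2): 22 + 15 + 9 = 46
σ = (0, 2, 1): 22 + 30 + 10 = 62
σ = (1, 0, 2): 27 + (-5) + 9 = 31
σ = (1, 2, 0): 27 + 30 + 24 = 81
σ = (2, 0, 1): 16 + (-5) + 10 = 21
σ = (2, 1, 0): 16 + 15 + 24 = 55
Optimal value attained by: σ = (1, 2, 0).
Answer: det⊕(M) = 81; verdict: NONSINGULAR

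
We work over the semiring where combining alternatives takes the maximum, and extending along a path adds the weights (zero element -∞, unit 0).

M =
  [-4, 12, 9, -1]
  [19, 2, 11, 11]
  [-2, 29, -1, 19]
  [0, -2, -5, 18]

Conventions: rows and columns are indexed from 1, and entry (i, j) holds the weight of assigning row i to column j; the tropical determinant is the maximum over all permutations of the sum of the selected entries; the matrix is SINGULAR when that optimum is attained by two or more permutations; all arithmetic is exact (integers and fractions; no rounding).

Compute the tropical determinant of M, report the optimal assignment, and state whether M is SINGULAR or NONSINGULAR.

σ = (1, 2, 3, 4): (-4) + 2 + (-1) + 18 = 15
σ = (1, 2, 4, 3): (-4) + 2 + 19 + (-5) = 12
σ = (1, 3, 2, 4): (-4) + 11 + 29 + 18 = 54
σ = (1, 3, 4, 2): (-4) + 11 + 19 + (-2) = 24
σ = (1, 4, 2, 3): (-4) + 11 + 29 + (-5) = 31
σ = (1, 4, 3, 2): (-4) + 11 + (-1) + (-2) = 4
σ = (2, 1, 3, 4): 12 + 19 + (-1) + 18 = 48
σ = (2, 1, 4, 3): 12 + 19 + 19 + (-5) = 45
σ = (2, 3, 1, 4): 12 + 11 + (-2) + 18 = 39
σ = (2, 3, 4, 1): 12 + 11 + 19 + 0 = 42
σ = (2, 4, 1, 3): 12 + 11 + (-2) + (-5) = 16
σ = (2, 4, 3, 1): 12 + 11 + (-1) + 0 = 22
σ = (3, 1, 2, 4): 9 + 19 + 29 + 18 = 75
σ = (3, 1, 4, 2): 9 + 19 + 19 + (-2) = 45
σ = (3, 2, 1, 4): 9 + 2 + (-2) + 18 = 27
σ = (3, 2, 4, 1): 9 + 2 + 19 + 0 = 30
σ = (3, 4, 1, 2): 9 + 11 + (-2) + (-2) = 16
σ = (3, 4, 2, 1): 9 + 11 + 29 + 0 = 49
σ = (4, 1, 2, 3): (-1) + 19 + 29 + (-5) = 42
σ = (4, 1, 3, 2): (-1) + 19 + (-1) + (-2) = 15
σ = (4, 2, 1, 3): (-1) + 2 + (-2) + (-5) = -6
σ = (4, 2, 3, 1): (-1) + 2 + (-1) + 0 = 0
σ = (4, 3, 1, 2): (-1) + 11 + (-2) + (-2) = 6
σ = (4, 3, 2, 1): (-1) + 11 + 29 + 0 = 39
Optimal value attained by: σ = (3, 1, 2, 4).
Answer: det⊕(M) = 75; verdict: NONSINGULAR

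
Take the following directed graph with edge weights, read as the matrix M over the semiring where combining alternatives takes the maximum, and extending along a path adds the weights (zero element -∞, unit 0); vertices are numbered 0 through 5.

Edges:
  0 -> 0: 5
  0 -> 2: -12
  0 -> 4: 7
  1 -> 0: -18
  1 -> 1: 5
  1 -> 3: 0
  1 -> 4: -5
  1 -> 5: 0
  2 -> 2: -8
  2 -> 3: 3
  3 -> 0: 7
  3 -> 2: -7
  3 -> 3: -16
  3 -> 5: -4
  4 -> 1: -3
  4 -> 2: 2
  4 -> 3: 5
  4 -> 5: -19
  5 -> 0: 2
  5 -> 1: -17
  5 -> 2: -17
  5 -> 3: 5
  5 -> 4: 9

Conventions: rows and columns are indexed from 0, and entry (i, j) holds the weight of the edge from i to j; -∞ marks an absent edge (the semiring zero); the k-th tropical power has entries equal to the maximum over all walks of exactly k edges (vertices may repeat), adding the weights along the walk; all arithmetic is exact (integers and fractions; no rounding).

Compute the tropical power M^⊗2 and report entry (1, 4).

M^⊗2:
  [10, 4, 9, 12, 12, -12]
  [7, 10, -3, 5, 9, 5]
  [10, -∞, -4, -5, -∞, -1]
  [12, -21, -5, 1, 14, -20]
  [12, 2, -2, 5, -8, 1]
  [12, 6, 11, 14, 9, 1]
Key observation: the optimum is the walk 1->5->4, with weight 0 + 9 = 9.
Optimal value attained by: walk 1->5->4.
Answer: (M^⊗2)[1][4] = 9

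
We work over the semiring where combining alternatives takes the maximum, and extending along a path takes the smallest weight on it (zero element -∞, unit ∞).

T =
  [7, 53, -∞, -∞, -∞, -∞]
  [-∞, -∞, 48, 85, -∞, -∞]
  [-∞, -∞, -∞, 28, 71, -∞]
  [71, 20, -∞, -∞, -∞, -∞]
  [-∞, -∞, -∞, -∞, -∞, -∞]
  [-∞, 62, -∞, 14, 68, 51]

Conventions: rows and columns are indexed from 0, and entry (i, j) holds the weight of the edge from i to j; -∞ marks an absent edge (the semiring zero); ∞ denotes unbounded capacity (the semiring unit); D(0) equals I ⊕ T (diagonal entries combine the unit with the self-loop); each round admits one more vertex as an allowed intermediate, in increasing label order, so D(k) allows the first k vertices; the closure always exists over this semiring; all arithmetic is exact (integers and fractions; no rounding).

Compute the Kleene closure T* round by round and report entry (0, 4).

D(0):
  [∞, 53, -∞, -∞, -∞, -∞]
  [-∞, ∞, 48, 85, -∞, -∞]
  [-∞, -∞, ∞, 28, 71, -∞]
  [71, 20, -∞, ∞, -∞, -∞]
  [-∞, -∞, -∞, -∞, ∞, -∞]
  [-∞, 62, -∞, 14, 68, ∞]
D(1):
  [∞, 53, -∞, -∞, -∞, -∞]
  [-∞, ∞, 48, 85, -∞, -∞]
  [-∞, -∞, ∞, 28, 71, -∞]
  [71, 53, -∞, ∞, -∞, -∞]
  [-∞, -∞, -∞, -∞, ∞, -∞]
  [-∞, 62, -∞, 14, 68, ∞]
D(2):
  [∞, 53, 48, 53, -∞, -∞]
  [-∞, ∞, 48, 85, -∞, -∞]
  [-∞, -∞, ∞, 28, 71, -∞]
  [71, 53, 48, ∞, -∞, -∞]
  [-∞, -∞, -∞, -∞, ∞, -∞]
  [-∞, 62, 48, 62, 68, ∞]
D(3):
  [∞, 53, 48, 53, 48, -∞]
  [-∞, ∞, 48, 85, 48, -∞]
  [-∞, -∞, ∞, 28, 71, -∞]
  [71, 53, 48, ∞, 48, -∞]
  [-∞, -∞, -∞, -∞, ∞, -∞]
  [-∞, 62, 48, 62, 68, ∞]
D(4):
  [∞, 53, 48, 53, 48, -∞]
  [71, ∞, 48, 85, 48, -∞]
  [28, 28, ∞, 28, 71, -∞]
  [71, 53, 48, ∞, 48, -∞]
  [-∞, -∞, -∞, -∞, ∞, -∞]
  [62, 62, 48, 62, 68, ∞]
D(5):
  [∞, 53, 48, 53, 48, -∞]
  [71, ∞, 48, 85, 48, -∞]
  [28, 28, ∞, 28, 71, -∞]
  [71, 53, 48, ∞, 48, -∞]
  [-∞, -∞, -∞, -∞, ∞, -∞]
  [62, 62, 48, 62, 68, ∞]
D(6):
  [∞, 53, 48, 53, 48, -∞]
  [71, ∞, 48, 85, 48, -∞]
  [28, 28, ∞, 28, 71, -∞]
  [71, 53, 48, ∞, 48, -∞]
  [-∞, -∞, -∞, -∞, ∞, -∞]
  [62, 62, 48, 62, 68, ∞]
Answer: T*[0][4] = 48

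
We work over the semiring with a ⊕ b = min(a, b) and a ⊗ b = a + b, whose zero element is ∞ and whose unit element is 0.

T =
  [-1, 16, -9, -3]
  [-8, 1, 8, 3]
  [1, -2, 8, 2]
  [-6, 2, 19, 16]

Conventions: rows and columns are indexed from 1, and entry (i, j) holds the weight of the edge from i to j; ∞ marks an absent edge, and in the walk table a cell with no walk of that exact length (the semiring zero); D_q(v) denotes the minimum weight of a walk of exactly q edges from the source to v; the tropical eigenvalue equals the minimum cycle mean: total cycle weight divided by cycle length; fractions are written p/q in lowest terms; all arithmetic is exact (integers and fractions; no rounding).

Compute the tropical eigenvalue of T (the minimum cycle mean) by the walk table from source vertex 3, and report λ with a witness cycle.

q=0: [∞, ∞, 0, ∞]
q=1: [1, -2, 8, 2]
q=2: [-10, -1, -8, -2]
q=3: [-11, -10, -19, -13]
q=4: [-19, -21, -20, -17]
Optimal cycle mean attained by: cycle 1->3->2->1, total (-9) + (-2) + (-8), length 3.
Answer: λ = -19/3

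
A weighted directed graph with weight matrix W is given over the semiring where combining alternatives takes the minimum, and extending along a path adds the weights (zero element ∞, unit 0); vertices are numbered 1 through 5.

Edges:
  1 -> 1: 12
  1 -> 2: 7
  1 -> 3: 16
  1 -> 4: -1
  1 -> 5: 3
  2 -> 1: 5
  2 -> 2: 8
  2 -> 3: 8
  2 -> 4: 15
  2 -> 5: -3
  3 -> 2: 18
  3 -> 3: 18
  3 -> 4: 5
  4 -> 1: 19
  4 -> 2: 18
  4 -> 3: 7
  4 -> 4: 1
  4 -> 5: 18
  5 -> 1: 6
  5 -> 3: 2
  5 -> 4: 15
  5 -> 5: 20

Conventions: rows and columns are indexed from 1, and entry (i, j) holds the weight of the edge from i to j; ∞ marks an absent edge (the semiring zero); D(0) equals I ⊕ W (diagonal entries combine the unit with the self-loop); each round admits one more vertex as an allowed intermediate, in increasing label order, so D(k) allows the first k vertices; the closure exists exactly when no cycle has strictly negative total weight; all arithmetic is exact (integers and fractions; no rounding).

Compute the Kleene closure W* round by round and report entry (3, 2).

D(0):
  [0, 7, 16, -1, 3]
  [5, 0, 8, 15, -3]
  [∞, 18, 0, 5, ∞]
  [19, 18, 7, 0, 18]
  [6, ∞, 2, 15, 0]
D(1):
  [0, 7, 16, -1, 3]
  [5, 0, 8, 4, -3]
  [∞, 18, 0, 5, ∞]
  [19, 18, 7, 0, 18]
  [6, 13, 2, 5, 0]
D(2):
  [0, 7, 15, -1, 3]
  [5, 0, 8, 4, -3]
  [23, 18, 0, 5, 15]
  [19, 18, 7, 0, 15]
  [6, 13, 2, 5, 0]
D(3):
  [0, 7, 15, -1, 3]
  [5, 0, 8, 4, -3]
  [23, 18, 0, 5, 15]
  [19, 18, 7, 0, 15]
  [6, 13, 2, 5, 0]
D(4):
  [0, 7, 6, -1, 3]
  [5, 0, 8, 4, -3]
  [23, 18, 0, 5, 15]
  [19, 18, 7, 0, 15]
  [6, 13, 2, 5, 0]
D(5):
  [0, 7, 5, -1, 3]
  [3, 0, -1, 2, -3]
  [21, 18, 0, 5, 15]
  [19, 18, 7, 0, 15]
  [6, 13, 2, 5, 0]
Answer: W*[3][2] = 18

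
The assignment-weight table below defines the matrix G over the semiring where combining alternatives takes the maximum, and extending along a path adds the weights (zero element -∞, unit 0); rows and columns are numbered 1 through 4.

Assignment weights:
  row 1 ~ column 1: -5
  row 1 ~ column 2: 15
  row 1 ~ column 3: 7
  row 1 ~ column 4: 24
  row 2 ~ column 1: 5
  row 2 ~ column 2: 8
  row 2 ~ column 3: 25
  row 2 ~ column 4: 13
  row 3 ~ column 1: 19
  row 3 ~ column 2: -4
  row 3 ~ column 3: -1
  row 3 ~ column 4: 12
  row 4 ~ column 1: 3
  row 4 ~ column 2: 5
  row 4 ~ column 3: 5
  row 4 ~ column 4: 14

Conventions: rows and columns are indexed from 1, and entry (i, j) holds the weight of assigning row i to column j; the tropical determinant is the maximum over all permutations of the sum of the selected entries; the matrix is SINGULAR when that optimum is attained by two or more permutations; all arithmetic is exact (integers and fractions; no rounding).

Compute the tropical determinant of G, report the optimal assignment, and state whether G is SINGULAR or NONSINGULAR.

σ = (1, 2, 3, 4): (-5) + 8 + (-1) + 14 = 16
σ = (1, 2, 4, 3): (-5) + 8 + 12 + 5 = 20
σ = (1, 3, 2, 4): (-5) + 25 + (-4) + 14 = 30
σ = (1, 3, 4, 2): (-5) + 25 + 12 + 5 = 37
σ = (1, 4, 2, 3): (-5) + 13 + (-4) + 5 = 9
σ = (1, 4, 3, 2): (-5) + 13 + (-1) + 5 = 12
σ = (2, 1, 3, 4): 15 + 5 + (-1) + 14 = 33
σ = (2, 1, 4, 3): 15 + 5 + 12 + 5 = 37
σ = (2, 3, 1, 4): 15 + 25 + 19 + 14 = 73
σ = (2, 3, 4, 1): 15 + 25 + 12 + 3 = 55
σ = (2, 4, 1, 3): 15 + 13 + 19 + 5 = 52
σ = (2, 4, 3, 1): 15 + 13 + (-1) + 3 = 30
σ = (3, 1, 2, 4): 7 + 5 + (-4) + 14 = 22
σ = (3, 1, 4, 2): 7 + 5 + 12 + 5 = 29
σ = (3, 2, 1, 4): 7 + 8 + 19 + 14 = 48
σ = (3, 2, 4, 1): 7 + 8 + 12 + 3 = 30
σ = (3, 4, 1, 2): 7 + 13 + 19 + 5 = 44
σ = (3, 4, 2, 1): 7 + 13 + (-4) + 3 = 19
σ = (4, 1, 2, 3): 24 + 5 + (-4) + 5 = 30
σ = (4, 1, 3, 2): 24 + 5 + (-1) + 5 = 33
σ = (4, 2, 1, 3): 24 + 8 + 19 + 5 = 56
σ = (4, 2, 3, 1): 24 + 8 + (-1) + 3 = 34
σ = (4, 3, 1, 2): 24 + 25 + 19 + 5 = 73
σ = (4, 3, 2, 1): 24 + 25 + (-4) + 3 = 48
Optimal value attained by: σ = (2, 3, 1, 4).
Answer: det⊕(G) = 73; verdict: SINGULAR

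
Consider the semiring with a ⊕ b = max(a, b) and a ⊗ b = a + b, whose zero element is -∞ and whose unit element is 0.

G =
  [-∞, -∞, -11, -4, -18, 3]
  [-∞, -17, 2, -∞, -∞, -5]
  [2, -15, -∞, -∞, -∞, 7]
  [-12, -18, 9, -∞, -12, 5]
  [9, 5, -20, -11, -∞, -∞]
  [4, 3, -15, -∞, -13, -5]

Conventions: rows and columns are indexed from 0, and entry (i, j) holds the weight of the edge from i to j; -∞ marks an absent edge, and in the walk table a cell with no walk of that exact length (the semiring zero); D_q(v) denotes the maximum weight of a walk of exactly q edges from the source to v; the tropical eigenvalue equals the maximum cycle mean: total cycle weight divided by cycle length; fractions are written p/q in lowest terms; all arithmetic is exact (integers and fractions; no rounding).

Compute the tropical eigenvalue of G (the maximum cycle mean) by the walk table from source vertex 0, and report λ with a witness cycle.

q=0: [0, -∞, -∞, -∞, -∞, -∞]
q=1: [-∞, -∞, -11, -4, -18, 3]
q=2: [7, 6, 5, -29, -10, 1]
q=3: [7, 4, 8, 3, -11, 12]
q=4: [16, 15, 12, 3, -1, 15]
q=5: [19, 18, 17, 12, 2, 19]
q=6: [23, 22, 21, 15, 6, 24]
Optimal cycle mean attained by: cycle 0->3->2->5->0, total (-4) + 9 + 7 + 4, length 4.
Answer: λ = 4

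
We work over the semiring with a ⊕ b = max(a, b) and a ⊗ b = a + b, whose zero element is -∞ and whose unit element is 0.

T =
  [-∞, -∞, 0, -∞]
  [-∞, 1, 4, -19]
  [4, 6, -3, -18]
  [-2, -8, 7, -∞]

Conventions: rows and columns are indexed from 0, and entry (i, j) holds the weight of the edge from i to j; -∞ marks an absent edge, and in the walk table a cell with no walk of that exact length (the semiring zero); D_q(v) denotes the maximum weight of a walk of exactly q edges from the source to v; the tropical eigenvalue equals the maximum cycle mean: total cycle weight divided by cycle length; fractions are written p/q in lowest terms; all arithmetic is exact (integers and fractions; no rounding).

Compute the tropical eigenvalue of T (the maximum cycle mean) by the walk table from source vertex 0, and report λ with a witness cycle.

q=0: [0, -∞, -∞, -∞]
q=1: [-∞, -∞, 0, -∞]
q=2: [4, 6, -3, -18]
q=3: [1, 7, 10, -13]
q=4: [14, 16, 11, -8]
Optimal cycle mean attained by: cycle 1->2->1, total 4 + 6, length 2.
Answer: λ = 5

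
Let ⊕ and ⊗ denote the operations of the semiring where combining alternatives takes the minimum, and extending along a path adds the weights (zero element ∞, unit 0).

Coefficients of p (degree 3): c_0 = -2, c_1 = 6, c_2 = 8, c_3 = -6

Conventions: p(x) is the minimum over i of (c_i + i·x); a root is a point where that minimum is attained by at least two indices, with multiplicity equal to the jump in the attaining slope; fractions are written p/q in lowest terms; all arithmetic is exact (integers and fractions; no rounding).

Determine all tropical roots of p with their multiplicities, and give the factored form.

hull edge (i=0, c=-2) to (i=3, c=-6): slope -4/3, span 3
Factored form: p(x) = -6 ⊗ (x ⊕ 4/3) ⊗ (x ⊕ 4/3) ⊗ (x ⊕ 4/3)
Answer: roots = 4/3 (mult 3)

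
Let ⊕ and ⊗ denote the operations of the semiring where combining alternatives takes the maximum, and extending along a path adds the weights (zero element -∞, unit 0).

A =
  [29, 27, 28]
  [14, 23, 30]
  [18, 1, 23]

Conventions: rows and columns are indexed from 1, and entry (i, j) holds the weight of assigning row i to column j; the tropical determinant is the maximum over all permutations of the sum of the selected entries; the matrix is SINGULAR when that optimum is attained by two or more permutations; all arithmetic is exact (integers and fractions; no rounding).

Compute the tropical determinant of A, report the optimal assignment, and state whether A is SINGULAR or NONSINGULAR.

σ = (1, 2, 3): 29 + 23 + 23 = 75
σ = (1, 3, 2): 29 + 30 + 1 = 60
σ = (2, 1, 3): 27 + 14 + 23 = 64
σ = (2, 3, 1): 27 + 30 + 18 = 75
σ = (3, 1, 2): 28 + 14 + 1 = 43
σ = (3, 2, 1): 28 + 23 + 18 = 69
Optimal value attained by: σ = (1, 2, 3).
Answer: det⊕(A) = 75; verdict: SINGULAR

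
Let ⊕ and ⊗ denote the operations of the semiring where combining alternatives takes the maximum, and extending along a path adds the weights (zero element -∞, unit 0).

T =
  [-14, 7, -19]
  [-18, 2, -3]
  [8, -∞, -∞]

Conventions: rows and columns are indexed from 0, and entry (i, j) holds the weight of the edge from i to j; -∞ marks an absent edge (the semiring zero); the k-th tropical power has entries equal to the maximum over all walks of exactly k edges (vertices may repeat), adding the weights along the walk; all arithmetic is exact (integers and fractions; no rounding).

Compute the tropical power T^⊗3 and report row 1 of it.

T^⊗2:
  [-11, 9, 4]
  [5, 4, -1]
  [-6, 15, -11]
T^⊗3:
  [12, 11, 6]
  [7, 12, 1]
  [-3, 17, 12]
Answer: row 1 of T^⊗3 = [7, 12, 1]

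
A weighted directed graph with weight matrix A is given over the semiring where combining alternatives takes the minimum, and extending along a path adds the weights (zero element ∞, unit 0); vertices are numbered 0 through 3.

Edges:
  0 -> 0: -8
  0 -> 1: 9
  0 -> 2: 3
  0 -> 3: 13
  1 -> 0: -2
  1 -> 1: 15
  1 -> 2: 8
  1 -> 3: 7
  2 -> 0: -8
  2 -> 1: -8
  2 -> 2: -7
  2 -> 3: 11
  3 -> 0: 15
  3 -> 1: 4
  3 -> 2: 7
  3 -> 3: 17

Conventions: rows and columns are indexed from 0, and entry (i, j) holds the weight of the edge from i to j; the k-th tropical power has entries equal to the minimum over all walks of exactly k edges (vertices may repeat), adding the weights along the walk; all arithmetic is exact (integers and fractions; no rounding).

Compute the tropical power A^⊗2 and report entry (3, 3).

A^⊗2:
  [-16, -5, -5, 5]
  [-10, 0, 1, 11]
  [-16, -15, -14, -1]
  [-1, -1, 0, 11]
Key observation: the optimum is the walk 3->1->3, with weight 4 + 7 = 11.
Optimal value attained by: walk 3->1->3.
Answer: (A^⊗2)[3][3] = 11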